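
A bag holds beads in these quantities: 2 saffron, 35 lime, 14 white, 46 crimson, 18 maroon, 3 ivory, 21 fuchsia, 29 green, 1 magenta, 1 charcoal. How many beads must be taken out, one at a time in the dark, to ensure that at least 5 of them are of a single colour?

Pigeonhole: put each drawn bead into a box by colour. The largest draw with every box below 5 takes min(count, 4) from each colour; colours with fewer than 4 contribute all they have.
Σ min(cᵢ, 4) = 2 + 4 + 4 + 4 + 4 + 3 + 4 + 4 + 1 + 1 = 31.
Draw number 31 + 1 = 32 must push one box to 5.

32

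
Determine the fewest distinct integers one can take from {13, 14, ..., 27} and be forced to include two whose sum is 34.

Two chosen integers sum to 34 exactly when both halves of some pair {x, 34−x} with 13 ≤ x ≤ 34−x ≤ 21 are chosen — 4 such pairs.
The remaining 7 elements (those with no distinct partner in range) can never complete a 34-sum, so the worst case takes all of them and one from each pair: 7 + 4 = 11.
The 12th integer has to be the second member of some pair, so 11 + 1 = 12.

12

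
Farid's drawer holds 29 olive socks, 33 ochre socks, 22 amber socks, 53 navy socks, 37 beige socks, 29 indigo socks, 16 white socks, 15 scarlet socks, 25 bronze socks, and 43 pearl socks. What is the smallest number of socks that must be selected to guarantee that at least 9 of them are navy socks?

In the worst case for collecting navy socks, every non-navy sock comes out first.
There are 29 + 33 + 22 + 37 + 29 + 16 + 15 + 25 + 43 = 249 non-navy socks altogether.
After those, each further sock must be navy, so 249 + 9 = 258 draws guarantee 9 navy socks.

258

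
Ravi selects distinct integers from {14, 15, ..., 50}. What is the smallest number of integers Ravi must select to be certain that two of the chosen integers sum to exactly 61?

21

A set avoiding the sum 61 can contain at most one of each pair {x, 61−x}, plus the 3 elements whose complement lies outside the range.
The integers 31, …, 50 (20 of them) are such a set: any two sum to at least 31+32 = 63 > 61.
Any 21st integer completes one of the 17 pairs, so 21 choices force a sum of 61.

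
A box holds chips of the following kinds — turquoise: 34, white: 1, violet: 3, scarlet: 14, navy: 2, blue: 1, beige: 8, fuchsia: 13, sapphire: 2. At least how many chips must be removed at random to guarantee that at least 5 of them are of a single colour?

The 9 colours are the holes; the chips drawn are the pigeons.
To avoid 5 of any one colour, the worst case takes at most 4 of each colour, or every chip of a colour that has fewer than 4.
That gives 4 + 1 + 3 + 4 + 2 + 1 + 4 + 4 + 2 = 25 chips with no colour reaching 5.
The next chip forces some colour to 5, so 25 + 1 = 26.

26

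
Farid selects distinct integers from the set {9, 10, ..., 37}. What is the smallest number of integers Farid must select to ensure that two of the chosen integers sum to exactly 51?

A set avoiding the sum 51 can contain at most one of each pair {x, 51−x}, plus the 5 elements whose complement lies outside the range.
The integers 9, …, 25 (17 of them) are such a set: any two sum to at least 9+10 = 19 and at most 24+25 = 49 < 51.
By pigeonhole, any 18th integer completes one of the 12 pairs, so 18 choices force a sum of 51.

18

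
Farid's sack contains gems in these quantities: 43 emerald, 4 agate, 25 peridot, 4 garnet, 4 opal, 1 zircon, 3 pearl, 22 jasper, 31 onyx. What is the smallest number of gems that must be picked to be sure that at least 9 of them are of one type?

49

By the pigeonhole principle, the 9 types are the holes; the gems drawn are the pigeons.
To avoid 9 of any one type, the worst case takes at most 8 of each type, or every gem of a type that has fewer than 8.
That gives 8 + 4 + 8 + 4 + 4 + 1 + 3 + 8 + 8 = 48 gems with no type reaching 9.
The next gem forces some type to 9, so 48 + 1 = 49.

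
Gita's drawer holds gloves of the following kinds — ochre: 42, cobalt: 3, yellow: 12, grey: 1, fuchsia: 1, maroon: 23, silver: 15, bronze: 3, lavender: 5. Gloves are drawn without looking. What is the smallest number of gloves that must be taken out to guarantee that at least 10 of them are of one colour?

50

By the pigeonhole principle, put each drawn glove into a box by colour. The largest draw with every box below 10 takes min(count, 9) from each colour; colours with fewer than 9 contribute all they have.
Σ min(cᵢ, 9) = 9 + 3 + 9 + 1 + 1 + 9 + 9 + 3 + 5 = 49.
Draw number 49 + 1 = 50 must push one box to 10.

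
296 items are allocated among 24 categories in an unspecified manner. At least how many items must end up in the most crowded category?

13

By pigeonhole, the 24 categories are the holes and the 296 items are the pigeons.
If every category held at most 12 items, the total would be at most 24 × 12 = 288, which is less than 296.
So some category holds at least ⌈296/24⌉ = 13 items.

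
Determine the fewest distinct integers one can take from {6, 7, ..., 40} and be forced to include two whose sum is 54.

A set avoiding the sum 54 can contain at most one of each pair {x, 54−x}, plus the 9 elements whose complement lies outside the range or equal to its own complement.
The integers 6, …, 27 (22 of them) are such a set: any two sum to at least 6+7 = 13 and at most 26+27 = 53 < 54.
Any 23rd integer completes one of the 13 pairs, so 23 choices force a sum of 54.

23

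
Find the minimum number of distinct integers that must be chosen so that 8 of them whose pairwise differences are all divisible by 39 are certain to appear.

Integers whose pairwise differences are multiples of 39 are exactly those sharing a remainder mod 39. The 39 residue classes mod 39 are the pigeonholes.
With 273 integers one could put 7 in each residue class and have no class reach 8.
The 274th integer pushes some class to 8, so 39·7 + 1 = 274.

274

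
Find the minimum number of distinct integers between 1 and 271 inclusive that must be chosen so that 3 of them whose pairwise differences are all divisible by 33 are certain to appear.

Integers whose pairwise differences are multiples of 33 are exactly those sharing a remainder mod 33. Pigeonhole: the 33 residue classes mod 33 are the pigeonholes.
With 66 integers one could put 2 in each residue class and have no class reach 3.
The 67th integer pushes some class to 3, so 33·2 + 1 = 67.

67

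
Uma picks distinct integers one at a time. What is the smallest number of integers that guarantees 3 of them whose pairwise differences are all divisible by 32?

65

Integers whose pairwise differences are multiples of 32 are exactly those sharing a remainder mod 32. The 32 residue classes mod 32 are the pigeonholes.
With 64 integers one could put 2 in each residue class and have no class reach 3.
The 65th integer pushes some class to 3, so 32·2 + 1 = 65.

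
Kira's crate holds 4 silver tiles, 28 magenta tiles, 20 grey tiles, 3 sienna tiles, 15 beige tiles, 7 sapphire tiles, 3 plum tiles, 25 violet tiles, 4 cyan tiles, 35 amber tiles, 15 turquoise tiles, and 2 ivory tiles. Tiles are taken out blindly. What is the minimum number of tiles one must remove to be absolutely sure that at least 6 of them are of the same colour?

An adversary could hand out at most 5 tiles per colour (5 colours run out sooner): 4 + 5 + 5 + 3 + 5 + 5 + 3 + 5 + 4 + 5 + 5 + 2 = 51 tiles and still no colour has 6.
One more tile lands in a colour already at 5, so 52 draws are enough and 51 are not.

52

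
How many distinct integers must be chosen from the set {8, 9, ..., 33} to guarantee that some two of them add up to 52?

20

Two chosen integers sum to 52 exactly when both halves of some pair {x, 52−x} with 19 ≤ x ≤ 52−x ≤ 33 are chosen — 7 such pairs.
The remaining 12 elements (those with no distinct partner in range) can never complete a 52-sum, so the worst case takes all of them and one from each pair: 12 + 7 = 19.
Pigeonhole: the 20th integer has to be the second member of some pair, so 19 + 1 = 20.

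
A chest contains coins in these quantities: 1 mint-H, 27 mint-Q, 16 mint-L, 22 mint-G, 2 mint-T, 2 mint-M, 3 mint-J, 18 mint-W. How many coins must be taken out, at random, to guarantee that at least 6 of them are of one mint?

29

An adversary could hand out at most 5 coins per mint (4 mints run out sooner): 1 + 5 + 5 + 5 + 2 + 2 + 3 + 5 = 28 coins and still no mint has 6.
By pigeonhole, one more coin lands in a mint already at 5, so 29 draws are enough and 28 are not.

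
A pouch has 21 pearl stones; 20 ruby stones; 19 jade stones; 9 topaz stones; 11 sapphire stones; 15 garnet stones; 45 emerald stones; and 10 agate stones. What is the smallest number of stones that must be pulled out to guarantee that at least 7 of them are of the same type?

Put each drawn stone into a box by type. The largest draw with every box below 7 takes min(count, 6) from each type.
Σ min(cᵢ, 6) = 6 + 6 + 6 + 6 + 6 + 6 + 6 + 6 = 48.
Draw number 48 + 1 = 49 must push one box to 7.

49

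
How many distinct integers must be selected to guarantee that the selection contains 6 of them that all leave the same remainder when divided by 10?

51

By the pigeonhole principle, the 10 residue classes mod 10 are the pigeonholes.
With 50 integers one could put 5 in each residue class and have no class reach 6.
The 51st integer pushes some class to 6, so 10·5 + 1 = 51.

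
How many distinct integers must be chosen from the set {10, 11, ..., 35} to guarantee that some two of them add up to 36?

A set avoiding the sum 36 can contain at most one of each pair {x, 36−x}, plus the 10 elements whose complement lies outside the range or equal to its own complement.
The integers 18, …, 35 (18 of them) are such a set: any two sum to at least 18+19 = 37 > 36.
Pigeonhole: any 19th integer completes one of the 8 pairs, so 19 choices force a sum of 36.

19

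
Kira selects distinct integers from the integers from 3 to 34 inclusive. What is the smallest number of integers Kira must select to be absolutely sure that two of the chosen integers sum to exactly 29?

Two chosen integers sum to 29 exactly when both halves of some pair {x, 29−x} with 3 ≤ x ≤ 29−x ≤ 26 are chosen — 12 such pairs.
The remaining 8 elements (those with no distinct partner in range) can never complete a 29-sum, so the worst case takes all of them and one from each pair: 8 + 12 = 20.
The 21st integer has to be the second member of some pair, so 20 + 1 = 21.

21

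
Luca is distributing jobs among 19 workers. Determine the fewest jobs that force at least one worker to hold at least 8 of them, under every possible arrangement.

134

With 133 jobs one could put exactly 7 in each of the 19 workers, and no worker would reach 8.
By pigeonhole, one more job must land in a worker that already has 7, giving it 8.
So 19 × 7 + 1 = 134 jobs are required.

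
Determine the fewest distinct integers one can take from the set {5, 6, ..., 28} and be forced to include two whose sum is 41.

17

A set avoiding the sum 41 can contain at most one of each pair {x, 41−x}, plus the 8 elements whose complement lies outside the range.
The integers 5, …, 20 (16 of them) are such a set: any two sum to at least 5+6 = 11 and at most 19+20 = 39 < 41.
Any 17th integer completes one of the 8 pairs, so 17 choices force a sum of 41.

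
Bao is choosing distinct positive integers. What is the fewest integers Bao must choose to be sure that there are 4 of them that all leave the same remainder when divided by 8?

25

The 8 residue classes mod 8 are the pigeonholes.
With 24 integers one could put 3 in each residue class and have no class reach 4.
The 25th integer pushes some class to 4, so 8·3 + 1 = 25.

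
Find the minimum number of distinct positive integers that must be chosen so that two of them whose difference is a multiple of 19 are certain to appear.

20

Integers whose pairwise differences are multiples of 19 are exactly those sharing a remainder mod 19. The 19 residue classes mod 19 are the pigeonholes.
With 19 integers one could put 1 in each residue class and have no class reach 2.
The 20th integer pushes some class to 2, so 19·1 + 1 = 20.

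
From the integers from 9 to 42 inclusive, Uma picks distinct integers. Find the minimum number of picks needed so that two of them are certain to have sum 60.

Two chosen integers sum to 60 exactly when both halves of some pair {x, 60−x} with 18 ≤ x ≤ 60−x ≤ 42 are chosen — 12 such pairs.
The remaining 10 elements (those with no distinct partner in range) can never complete a 60-sum, so the worst case takes all of them and one from each pair: 10 + 12 = 22.
Pigeonhole: the 23rd integer has to be the second member of some pair, so 22 + 1 = 23.

23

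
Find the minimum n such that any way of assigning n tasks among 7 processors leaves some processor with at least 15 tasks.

With 98 tasks one could put exactly 14 in each of the 7 processors, and no processor would reach 15.
One more task must land in a processor that already has 14, giving it 15.
So 7 × 14 + 1 = 99 tasks are required.

99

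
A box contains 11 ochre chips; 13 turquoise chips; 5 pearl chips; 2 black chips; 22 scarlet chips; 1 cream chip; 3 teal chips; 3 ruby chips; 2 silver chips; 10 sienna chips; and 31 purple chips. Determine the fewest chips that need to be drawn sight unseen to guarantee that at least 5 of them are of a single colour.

The 11 colours are the holes; the chips drawn are the pigeons.
To avoid 5 of any one colour, the worst case takes at most 4 of each colour, or every chip of a colour that has fewer than 4.
That gives 4 + 4 + 4 + 2 + 4 + 1 + 3 + 3 + 2 + 4 + 4 = 35 chips with no colour reaching 5.
The next chip forces some colour to 5, so 35 + 1 = 36.

36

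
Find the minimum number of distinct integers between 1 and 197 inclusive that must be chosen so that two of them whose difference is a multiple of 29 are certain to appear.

30

Integers whose pairwise differences are multiples of 29 are exactly those sharing a remainder mod 29. The 29 residue classes mod 29 are the pigeonholes.
With 29 integers one could put 1 in each residue class and have no class reach 2.
The 30th integer pushes some class to 2, so 29·1 + 1 = 30.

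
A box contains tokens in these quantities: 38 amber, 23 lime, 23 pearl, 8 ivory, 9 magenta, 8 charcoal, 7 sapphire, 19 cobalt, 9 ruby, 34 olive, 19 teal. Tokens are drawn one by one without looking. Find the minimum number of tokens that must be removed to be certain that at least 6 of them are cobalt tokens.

184

In the worst case for collecting cobalt tokens, every non-cobalt token comes out first.
There are 38 + 23 + 23 + 8 + 9 + 8 + 7 + 9 + 34 + 19 = 178 non-cobalt tokens altogether.
After those, each further token must be cobalt, so 178 + 6 = 184 draws guarantee 6 cobalt tokens.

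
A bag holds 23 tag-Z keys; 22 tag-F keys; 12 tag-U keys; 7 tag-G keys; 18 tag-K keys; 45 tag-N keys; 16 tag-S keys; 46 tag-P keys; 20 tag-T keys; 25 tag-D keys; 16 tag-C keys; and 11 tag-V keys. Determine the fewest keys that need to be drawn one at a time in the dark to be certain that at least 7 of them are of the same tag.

By pigeonhole, the 12 tags are the holes; the keys drawn are the pigeons.
To avoid 7 of any one tag, the worst case takes at most 6 of each tag.
That gives 6 + 6 + 6 + 6 + 6 + 6 + 6 + 6 + 6 + 6 + 6 + 6 = 72 keys with no tag reaching 7.
The next key forces some tag to 7, so 72 + 1 = 73.

73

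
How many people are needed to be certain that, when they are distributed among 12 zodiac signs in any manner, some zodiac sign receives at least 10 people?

With 108 people one could put exactly 9 in each of the 12 zodiac signs, and no zodiac sign would reach 10.
One more person must land in a zodiac sign that already has 9, giving it 10.
So 12 × 9 + 1 = 109 people are required.

109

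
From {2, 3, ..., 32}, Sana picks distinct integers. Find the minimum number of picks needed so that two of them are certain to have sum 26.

21

A set avoiding the sum 26 can contain at most one of each pair {x, 26−x}, plus the 9 elements whose complement lies outside the range or equal to its own complement.
The integers 13, …, 32 (20 of them) are such a set: any two sum to at least 13+14 = 27 > 26.
By pigeonhole, any 21st integer completes one of the 11 pairs, so 21 choices force a sum of 26.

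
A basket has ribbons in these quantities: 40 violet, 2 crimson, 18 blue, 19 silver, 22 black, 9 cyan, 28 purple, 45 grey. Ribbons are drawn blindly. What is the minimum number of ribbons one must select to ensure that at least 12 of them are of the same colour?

By the pigeonhole principle, the 8 colours are the holes; the ribbons drawn are the pigeons.
To avoid 12 of any one colour, the worst case takes at most 11 of each colour, or every ribbon of a colour that has fewer than 11.
That gives 11 + 2 + 11 + 11 + 11 + 9 + 11 + 11 = 77 ribbons with no colour reaching 12.
The next ribbon forces some colour to 12, so 77 + 1 = 78.

78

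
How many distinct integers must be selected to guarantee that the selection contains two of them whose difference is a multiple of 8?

Integers whose pairwise differences are multiples of 8 are exactly those sharing a remainder mod 8. By pigeonhole, the 8 residue classes mod 8 are the pigeonholes.
With 8 integers one could put 1 in each residue class and have no class reach 2.
The 9th integer pushes some class to 2, so 8·1 + 1 = 9.

9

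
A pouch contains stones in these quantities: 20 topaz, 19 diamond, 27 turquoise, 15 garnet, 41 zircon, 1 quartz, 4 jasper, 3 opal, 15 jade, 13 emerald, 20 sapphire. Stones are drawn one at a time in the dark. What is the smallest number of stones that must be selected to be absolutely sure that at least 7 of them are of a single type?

By pigeonhole, put each drawn stone into a box by type. The largest draw with every box below 7 takes min(count, 6) from each type; types with fewer than 6 contribute all they have.
Σ min(cᵢ, 6) = 6 + 6 + 6 + 6 + 6 + 1 + 4 + 3 + 6 + 6 + 6 = 56.
Draw number 56 + 1 = 57 must push one box to 7.

57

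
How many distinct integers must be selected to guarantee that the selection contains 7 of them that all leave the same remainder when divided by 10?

Pigeonhole: the 10 residue classes mod 10 are the pigeonholes.
With 60 integers one could put 6 in each residue class and have no class reach 7.
The 61st integer pushes some class to 7, so 10·6 + 1 = 61.

61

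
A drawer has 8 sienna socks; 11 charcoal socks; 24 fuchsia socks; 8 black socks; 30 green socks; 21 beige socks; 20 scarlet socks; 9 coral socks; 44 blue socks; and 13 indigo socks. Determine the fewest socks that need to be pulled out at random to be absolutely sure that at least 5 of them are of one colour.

41

The 10 colours are the holes; the socks drawn are the pigeons.
To avoid 5 of any one colour, the worst case takes at most 4 of each colour.
That gives 4 + 4 + 4 + 4 + 4 + 4 + 4 + 4 + 4 + 4 = 40 socks with no colour reaching 5.
The next sock forces some colour to 5, so 40 + 1 = 41.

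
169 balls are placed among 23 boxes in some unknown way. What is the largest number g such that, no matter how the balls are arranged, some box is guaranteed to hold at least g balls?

By the pigeonhole principle, the 23 boxes are the holes and the 169 balls are the pigeons.
If every box held at most 7 balls, the total would be at most 23 × 7 = 161, which is less than 169.
So some box holds at least ⌈169/23⌉ = 8 balls.

8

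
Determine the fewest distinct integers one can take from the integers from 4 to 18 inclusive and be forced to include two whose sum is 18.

11

A set avoiding the sum 18 can contain at most one of each pair {x, 18−x}, plus the 5 elements whose complement lies outside the range or equal to its own complement.
The integers 9, …, 18 (10 of them) are such a set: any two sum to at least 9+10 = 19 > 18.
Pigeonhole: any 11th integer completes one of the 5 pairs, so 11 choices force a sum of 18.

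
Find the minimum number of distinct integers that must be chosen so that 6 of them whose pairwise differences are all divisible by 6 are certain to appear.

Integers whose pairwise differences are multiples of 6 are exactly those sharing a remainder mod 6. The 6 residue classes mod 6 are the pigeonholes.
With 30 integers one could put 5 in each residue class and have no class reach 6.
The 31st integer pushes some class to 6, so 6·5 + 1 = 31.

31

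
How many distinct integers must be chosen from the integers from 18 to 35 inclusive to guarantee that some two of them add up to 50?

Two chosen integers sum to 50 exactly when both halves of some pair {x, 50−x} with 18 ≤ x ≤ 50−x ≤ 32 are chosen — 7 such pairs.
The remaining 4 elements (those with no distinct partner in range) can never complete a 50-sum, so the worst case takes all of them and one from each pair: 4 + 7 = 11.
The 12th integer has to be the second member of some pair, so 11 + 1 = 12.

12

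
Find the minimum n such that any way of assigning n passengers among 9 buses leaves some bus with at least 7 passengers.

With 54 passengers one could put exactly 6 in each of the 9 buses, and no bus would reach 7.
One more passenger must land in a bus that already has 6, giving it 7.
So 9 × 6 + 1 = 55 passengers are required.

55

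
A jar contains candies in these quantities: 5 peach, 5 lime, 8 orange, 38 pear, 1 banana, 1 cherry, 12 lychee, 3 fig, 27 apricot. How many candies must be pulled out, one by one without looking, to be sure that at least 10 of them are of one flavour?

51

An adversary could hand out at most 9 candies per flavour (6 flavours run out sooner): 5 + 5 + 8 + 9 + 1 + 1 + 9 + 3 + 9 = 50 candies and still no flavour has 10.
One more candy lands in a flavour already at 9, so 51 draws are enough and 50 are not.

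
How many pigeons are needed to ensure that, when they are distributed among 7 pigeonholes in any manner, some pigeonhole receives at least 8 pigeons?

50

With 49 pigeons one could put exactly 7 in each of the 7 pigeonholes, and no pigeonhole would reach 8.
By pigeonhole, one more pigeon must land in a pigeonhole that already has 7, giving it 8.
So 7 × 7 + 1 = 50 pigeons are required.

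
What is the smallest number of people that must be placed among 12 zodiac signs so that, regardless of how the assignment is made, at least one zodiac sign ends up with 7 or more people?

73

With 72 people one could put exactly 6 in each of the 12 zodiac signs, and no zodiac sign would reach 7.
One more person must land in a zodiac sign that already has 6, giving it 7.
So 12 × 6 + 1 = 73 people are required.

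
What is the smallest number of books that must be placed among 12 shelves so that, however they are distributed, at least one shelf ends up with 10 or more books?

With 108 books one could put exactly 9 in each of the 12 shelves, and no shelf would reach 10.
One more book must land in a shelf that already has 9, giving it 10.
So 12 × 9 + 1 = 109 books are required.

109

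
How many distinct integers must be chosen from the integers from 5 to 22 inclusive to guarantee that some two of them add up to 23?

A set avoiding the sum 23 can contain at most one of each pair {x, 23−x}, plus the 4 elements whose complement lies outside the range.
The integers 12, …, 22 (11 of them) are such a set: any two sum to at least 12+13 = 25 > 23.
By pigeonhole, any 12th integer completes one of the 7 pairs, so 12 choices force a sum of 23.

12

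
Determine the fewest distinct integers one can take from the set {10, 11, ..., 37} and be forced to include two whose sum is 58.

21

Group the elements by complementary pair {x, 58−x}: {21,37}, {22,36}, {23,35}, …, giving 8 two-element pairs, the single value 29 (it cannot pair with itself since the integers are distinct), and 11 integers whose partner 58−x falls outside [10,37].
Treating each of those 20 groups as a pigeonhole, one can pick one integer per group — 20 integers — with no two summing to 58.
The 21st integer lands in an occupied pair, forcing a sum of 58.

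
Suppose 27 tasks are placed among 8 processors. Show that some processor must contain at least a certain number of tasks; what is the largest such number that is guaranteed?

The 8 processors are the holes and the 27 tasks are the pigeons.
If every processor held at most 3 tasks, the total would be at most 8 × 3 = 24, which is less than 27.
So some processor holds at least ⌈27/8⌉ = 4 tasks.

4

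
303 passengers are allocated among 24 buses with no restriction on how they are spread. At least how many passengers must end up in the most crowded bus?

By pigeonhole, the 24 buses are the holes and the 303 passengers are the pigeons.
If every bus held at most 12 passengers, the total would be at most 24 × 12 = 288, which is less than 303.
So some bus holds at least ⌈303/24⌉ = 13 passengers.

13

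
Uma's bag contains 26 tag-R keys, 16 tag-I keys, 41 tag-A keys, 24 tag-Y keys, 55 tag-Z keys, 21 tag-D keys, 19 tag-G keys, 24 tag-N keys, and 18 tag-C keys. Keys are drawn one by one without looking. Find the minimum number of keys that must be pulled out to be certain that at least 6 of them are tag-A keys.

In the worst case for collecting tag-A keys, every non-tag-A key comes out first.
There are 26 + 16 + 24 + 55 + 21 + 19 + 24 + 18 = 203 non-tag-A keys altogether.
After those, each further key must be tag-A, so 203 + 6 = 209 draws guarantee 6 tag-A keys.

209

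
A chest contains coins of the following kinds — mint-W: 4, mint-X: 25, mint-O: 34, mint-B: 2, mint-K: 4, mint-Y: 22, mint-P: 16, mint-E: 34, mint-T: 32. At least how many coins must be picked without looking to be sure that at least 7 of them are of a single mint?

47

Put each drawn coin into a box by mint. The largest draw with every box below 7 takes min(count, 6) from each mint; mints with fewer than 6 contribute all they have.
Σ min(cᵢ, 6) = 4 + 6 + 6 + 2 + 4 + 6 + 6 + 6 + 6 = 46.
Draw number 46 + 1 = 47 must push one box to 7.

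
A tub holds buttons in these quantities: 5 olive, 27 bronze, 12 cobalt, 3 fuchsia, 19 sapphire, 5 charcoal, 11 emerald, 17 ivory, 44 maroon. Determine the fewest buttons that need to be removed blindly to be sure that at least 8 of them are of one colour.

56

The 9 colours are the holes; the buttons drawn are the pigeons.
To avoid 8 of any one colour, the worst case takes at most 7 of each colour, or every button of a colour that has fewer than 7.
That gives 5 + 7 + 7 + 3 + 7 + 5 + 7 + 7 + 7 = 55 buttons with no colour reaching 8.
The next button forces some colour to 8, so 55 + 1 = 56.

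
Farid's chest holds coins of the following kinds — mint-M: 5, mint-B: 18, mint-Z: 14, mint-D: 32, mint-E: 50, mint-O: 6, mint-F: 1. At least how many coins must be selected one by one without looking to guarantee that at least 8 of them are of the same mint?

41

An adversary could hand out at most 7 coins per mint (mint-M, mint-O, mint-F run out sooner): 5 + 7 + 7 + 7 + 7 + 6 + 1 = 40 coins and still no mint has 8.
One more coin lands in a mint already at 7, so 41 draws are enough and 40 are not.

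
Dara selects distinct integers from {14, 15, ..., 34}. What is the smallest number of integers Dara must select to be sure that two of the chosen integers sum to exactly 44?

14

A set avoiding the sum 44 can contain at most one of each pair {x, 44−x}, plus the 5 elements whose complement lies outside the range or equal to its own complement.
The integers 22, …, 34 (13 of them) are such a set: any two sum to at least 22+23 = 45 > 44.
Pigeonhole: any 14th integer completes one of the 8 pairs, so 14 choices force a sum of 44.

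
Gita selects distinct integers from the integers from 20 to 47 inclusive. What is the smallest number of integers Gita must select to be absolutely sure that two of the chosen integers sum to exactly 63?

Two chosen integers sum to 63 exactly when both halves of some pair {x, 63−x} with 20 ≤ x ≤ 63−x ≤ 43 are chosen — 12 such pairs.
The remaining 4 elements (those with no distinct partner in range) can never complete a 63-sum, so the worst case takes all of them and one from each pair: 4 + 12 = 16.
The 17th integer has to be the second member of some pair, so 16 + 1 = 17.

17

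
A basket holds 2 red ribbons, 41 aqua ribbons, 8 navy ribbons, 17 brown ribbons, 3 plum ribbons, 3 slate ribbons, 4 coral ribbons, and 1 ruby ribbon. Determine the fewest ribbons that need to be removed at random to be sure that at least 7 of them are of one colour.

32

By pigeonhole, put each drawn ribbon into a box by colour. The largest draw with every box below 7 takes min(count, 6) from each colour; colours with fewer than 6 contribute all they have.
Σ min(cᵢ, 6) = 2 + 6 + 6 + 6 + 3 + 3 + 4 + 1 = 31.
Draw number 31 + 1 = 32 must push one box to 7.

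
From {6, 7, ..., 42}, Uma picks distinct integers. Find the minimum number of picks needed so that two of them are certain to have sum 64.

Group the elements by complementary pair {x, 64−x}: {22,42}, {23,41}, {24,40}, …, giving 10 two-element pairs, the single value 32 (it cannot pair with itself since the integers are distinct), and 16 integers whose partner 64−x falls outside [6,42].
Treating each of those 27 groups as a pigeonhole, one can pick one integer per group — 27 integers — with no two summing to 64.
The 28th integer lands in an occupied pair, forcing a sum of 64.

28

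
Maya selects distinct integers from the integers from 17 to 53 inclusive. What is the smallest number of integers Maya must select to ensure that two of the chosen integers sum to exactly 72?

21

A set avoiding the sum 72 can contain at most one of each pair {x, 72−x}, plus the 3 elements whose complement lies outside the range or equal to its own complement.
The integers 17, …, 36 (20 of them) are such a set: any two sum to at least 17+18 = 35 and at most 35+36 = 71 < 72.
By the pigeonhole principle, any 21st integer completes one of the 17 pairs, so 21 choices force a sum of 72.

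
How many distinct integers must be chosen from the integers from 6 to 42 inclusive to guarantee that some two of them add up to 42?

23

A set avoiding the sum 42 can contain at most one of each pair {x, 42−x}, plus the 7 elements whose complement lies outside the range or equal to its own complement.
The integers 21, …, 42 (22 of them) are such a set: any two sum to at least 21+22 = 43 > 42.
Any 23rd integer completes one of the 15 pairs, so 23 choices force a sum of 42.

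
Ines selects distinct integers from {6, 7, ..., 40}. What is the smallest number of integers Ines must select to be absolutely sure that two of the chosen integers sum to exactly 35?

24

Group the elements by complementary pair {x, 35−x}: {6,29}, {7,28}, {8,27}, …, giving 12 two-element pairs and 11 integers whose partner 35−x falls outside [6,40].
Treating each of those 23 groups as a pigeonhole, one can pick one integer per group — 23 integers — with no two summing to 35.
The 24th integer lands in an occupied pair, forcing a sum of 35.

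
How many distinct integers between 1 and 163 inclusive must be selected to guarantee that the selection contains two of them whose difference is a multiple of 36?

37

Integers whose pairwise differences are multiples of 36 are exactly those sharing a remainder mod 36. By pigeonhole, the 36 residue classes mod 36 are the pigeonholes.
With 36 integers one could put 1 in each residue class and have no class reach 2.
The 37th integer pushes some class to 2, so 36·1 + 1 = 37.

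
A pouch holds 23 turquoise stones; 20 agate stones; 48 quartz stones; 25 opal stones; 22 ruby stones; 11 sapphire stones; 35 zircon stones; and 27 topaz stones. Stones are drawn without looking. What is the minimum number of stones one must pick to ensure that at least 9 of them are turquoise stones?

197

In the worst case for collecting turquoise stones, every non-turquoise stone comes out first.
There are 20 + 48 + 25 + 22 + 11 + 35 + 27 = 188 non-turquoise stones altogether.
After those, each further stone must be turquoise, so 188 + 9 = 197 draws guarantee 9 turquoise stones.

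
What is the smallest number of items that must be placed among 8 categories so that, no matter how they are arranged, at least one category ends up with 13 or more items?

With 96 items one could put exactly 12 in each of the 8 categories, and no category would reach 13.
One more item must land in a category that already has 12, giving it 13.
So 8 × 12 + 1 = 97 items are required.

97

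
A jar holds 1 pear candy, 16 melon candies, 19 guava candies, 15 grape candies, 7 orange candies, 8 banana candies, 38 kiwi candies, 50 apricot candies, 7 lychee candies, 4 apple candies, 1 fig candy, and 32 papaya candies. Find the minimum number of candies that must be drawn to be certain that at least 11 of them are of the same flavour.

Pigeonhole: the 12 flavours are the holes; the candies drawn are the pigeons.
To avoid 11 of any one flavour, the worst case takes at most 10 of each flavour, or every candy of a flavour that has fewer than 10.
That gives 1 + 10 + 10 + 10 + 7 + 8 + 10 + 10 + 7 + 4 + 1 + 10 = 88 candies with no flavour reaching 11.
The next candy forces some flavour to 11, so 88 + 1 = 89.

89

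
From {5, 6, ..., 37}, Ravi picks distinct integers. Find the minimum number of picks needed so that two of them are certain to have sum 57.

A set avoiding the sum 57 can contain at most one of each pair {x, 57−x}, plus the 15 elements whose complement lies outside the range.
The integers 5, …, 28 (24 of them) are such a set: any two sum to at least 5+6 = 11 and at most 27+28 = 55 < 57.
By pigeonhole, any 25th integer completes one of the 9 pairs, so 25 choices force a sum of 57.

25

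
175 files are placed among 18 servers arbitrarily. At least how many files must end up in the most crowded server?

The 18 servers are the holes and the 175 files are the pigeons.
If every server held at most 9 files, the total would be at most 18 × 9 = 162, which is less than 175.
So some server holds at least ⌈175/18⌉ = 10 files.

10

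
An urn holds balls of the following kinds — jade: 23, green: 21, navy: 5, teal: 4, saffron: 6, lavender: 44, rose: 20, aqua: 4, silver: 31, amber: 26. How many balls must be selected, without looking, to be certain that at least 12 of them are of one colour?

86

By pigeonhole, put each drawn ball into a box by colour. The largest draw with every box below 12 takes min(count, 11) from each colour; colours with fewer than 11 contribute all they have.
Σ min(cᵢ, 11) = 11 + 11 + 5 + 4 + 6 + 11 + 11 + 4 + 11 + 11 = 85.
Draw number 85 + 1 = 86 must push one box to 12.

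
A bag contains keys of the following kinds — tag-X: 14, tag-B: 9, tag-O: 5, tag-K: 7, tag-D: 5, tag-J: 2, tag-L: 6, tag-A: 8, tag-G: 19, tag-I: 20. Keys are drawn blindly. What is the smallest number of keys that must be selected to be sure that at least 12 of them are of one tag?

76

Put each drawn key into a box by tag. The largest draw with every box below 12 takes min(count, 11) from each tag; tags with fewer than 11 contribute all they have.
Σ min(cᵢ, 11) = 11 + 9 + 5 + 7 + 5 + 2 + 6 + 8 + 11 + 11 = 75.
Draw number 75 + 1 = 76 must push one box to 12.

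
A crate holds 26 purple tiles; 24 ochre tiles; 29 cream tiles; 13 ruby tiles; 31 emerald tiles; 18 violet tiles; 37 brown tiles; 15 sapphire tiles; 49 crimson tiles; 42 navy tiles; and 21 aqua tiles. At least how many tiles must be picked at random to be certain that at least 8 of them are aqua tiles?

In the worst case for collecting aqua tiles, every non-aqua tile comes out first.
There are 26 + 24 + 29 + 13 + 31 + 18 + 37 + 15 + 49 + 42 = 284 non-aqua tiles altogether.
After those, each further tile must be aqua, so 284 + 8 = 292 draws guarantee 8 aqua tiles.

292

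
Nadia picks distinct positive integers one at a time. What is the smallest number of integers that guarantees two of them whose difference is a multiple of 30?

Integers whose pairwise differences are multiples of 30 are exactly those sharing a remainder mod 30. By pigeonhole, the 30 residue classes mod 30 are the pigeonholes.
With 30 integers one could put 1 in each residue class and have no class reach 2.
The 31st integer pushes some class to 2, so 30·1 + 1 = 31.

31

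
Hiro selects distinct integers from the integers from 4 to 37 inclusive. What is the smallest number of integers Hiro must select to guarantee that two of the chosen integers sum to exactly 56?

Group the elements by complementary pair {x, 56−x}: {19,37}, {20,36}, {21,35}, …, giving 9 two-element pairs, the single value 28 (it cannot pair with itself since the integers are distinct), and 15 integers whose partner 56−x falls outside [4,37].
By pigeonhole, treating each of those 25 groups as a pigeonhole, one can pick one integer per group — 25 integers — with no two summing to 56.
The 26th integer lands in an occupied pair, forcing a sum of 56.

26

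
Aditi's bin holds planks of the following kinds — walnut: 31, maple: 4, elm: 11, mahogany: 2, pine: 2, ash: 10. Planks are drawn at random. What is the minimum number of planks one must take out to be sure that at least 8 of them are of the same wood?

30

Pigeonhole: the 6 woods are the holes; the planks drawn are the pigeons.
To avoid 8 of any one wood, the worst case takes at most 7 of each wood, or every plank of a wood that has fewer than 7.
That gives 7 + 4 + 7 + 2 + 2 + 7 = 29 planks with no wood reaching 8.
The next plank forces some wood to 8, so 29 + 1 = 30.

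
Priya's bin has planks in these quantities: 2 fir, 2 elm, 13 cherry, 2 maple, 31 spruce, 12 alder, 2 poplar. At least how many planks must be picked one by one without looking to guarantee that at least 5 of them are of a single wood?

21

By pigeonhole, put each drawn plank into a box by wood. The largest draw with every box below 5 takes min(count, 4) from each wood; woods with fewer than 4 contribute all they have.
Σ min(cᵢ, 4) = 2 + 2 + 4 + 2 + 4 + 4 + 2 = 20.
Draw number 20 + 1 = 21 must push one box to 5.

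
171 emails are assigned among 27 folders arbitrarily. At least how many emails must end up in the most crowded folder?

Pigeonhole: the 27 folders are the holes and the 171 emails are the pigeons.
If every folder held at most 6 emails, the total would be at most 27 × 6 = 162, which is less than 171.
So some folder holds at least ⌈171/27⌉ = 7 emails.

7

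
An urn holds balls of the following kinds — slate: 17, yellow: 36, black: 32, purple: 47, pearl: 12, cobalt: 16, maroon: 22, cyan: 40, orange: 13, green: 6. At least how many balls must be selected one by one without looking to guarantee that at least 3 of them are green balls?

In the worst case for collecting green balls, every non-green ball comes out first.
There are 17 + 36 + 32 + 47 + 12 + 16 + 22 + 40 + 13 = 235 non-green balls altogether.
After those, each further ball must be green, so 235 + 3 = 238 draws guarantee 3 green balls.

238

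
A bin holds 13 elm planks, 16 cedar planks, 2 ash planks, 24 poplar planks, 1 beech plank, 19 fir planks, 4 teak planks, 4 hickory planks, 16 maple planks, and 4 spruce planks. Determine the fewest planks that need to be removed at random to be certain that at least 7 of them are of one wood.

The 10 woods are the holes; the planks drawn are the pigeons.
To avoid 7 of any one wood, the worst case takes at most 6 of each wood, or every plank of a wood that has fewer than 6.
That gives 6 + 6 + 2 + 6 + 1 + 6 + 4 + 4 + 6 + 4 = 45 planks with no wood reaching 7.
The next plank forces some wood to 7, so 45 + 1 = 46.

46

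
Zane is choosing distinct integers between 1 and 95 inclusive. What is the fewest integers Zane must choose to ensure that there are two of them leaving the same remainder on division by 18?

The 18 residue classes mod 18 are the pigeonholes.
With 18 integers one could put 1 in each residue class and have no class reach 2.
The 19th integer pushes some class to 2, so 18·1 + 1 = 19.

19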